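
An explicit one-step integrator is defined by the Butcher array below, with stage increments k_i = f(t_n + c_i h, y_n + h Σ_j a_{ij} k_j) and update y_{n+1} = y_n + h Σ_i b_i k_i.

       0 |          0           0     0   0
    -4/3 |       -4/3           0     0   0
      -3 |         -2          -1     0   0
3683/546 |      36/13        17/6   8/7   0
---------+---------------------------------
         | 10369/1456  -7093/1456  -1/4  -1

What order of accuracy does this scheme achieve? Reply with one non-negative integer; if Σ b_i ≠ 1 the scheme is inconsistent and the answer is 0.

2

b = (10369/1456, -7093/1456, -1/4, -1)
c = (0, -4/3, -3, 3683/546)
Ac = (0, 0, 4/3, -454/63)
Σ b_i: 10369/1456·1 + (-7093/1456)·1 + (-1/4)·1 + (-1)·1 = 1 ✓
b·c: (-7093/1456)·(-4/3) + (-1/4)·(-3) + (-1)·3683/546 = 1/2 ✓
b·c²: (-7093/1456)·16/9 + (-1/4)·9 + (-1)·13564489/298116 = -8408551/149058 ≠ 1/3 ⇒ order 2.
b·Ac: (-1/4)·4/3 + (-1)·(-454/63) = 433/63 ≠ 1/6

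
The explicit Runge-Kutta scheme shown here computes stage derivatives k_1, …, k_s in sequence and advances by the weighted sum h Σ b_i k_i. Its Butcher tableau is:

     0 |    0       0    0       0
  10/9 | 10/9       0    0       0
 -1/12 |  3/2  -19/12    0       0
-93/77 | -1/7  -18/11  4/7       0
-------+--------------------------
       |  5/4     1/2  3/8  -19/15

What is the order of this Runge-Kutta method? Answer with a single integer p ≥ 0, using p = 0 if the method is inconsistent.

0

b = (5/4, 1/2, 3/8, -19/15)
c = (0, 10/9, -1/12, -93/77)
Ac = (0, 0, -95/54, -431/231)
Σ b_i: 5/4·1 + 1/2·1 + 3/8·1 + (-19/15)·1 = 103/120 ≠ 1 ⇒ order 0.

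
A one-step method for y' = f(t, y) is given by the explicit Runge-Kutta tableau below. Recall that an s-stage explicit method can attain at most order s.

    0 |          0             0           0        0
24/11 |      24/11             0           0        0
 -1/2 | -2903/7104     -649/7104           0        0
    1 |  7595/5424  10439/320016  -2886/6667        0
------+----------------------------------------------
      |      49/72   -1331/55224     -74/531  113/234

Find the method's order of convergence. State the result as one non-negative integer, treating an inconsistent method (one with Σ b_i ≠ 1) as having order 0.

4

b = (49/72, -1331/55224, -74/531, 113/234)
c = (0, 24/11, -1/2, 1)
Ac = (0, 0, -59/296, 65/226)
Σ b_i: 49/72·1 + (-1331/55224)·1 + (-74/531)·1 + 113/234·1 = 1 ✓
b·c: (-1331/55224)·24/11 + (-74/531)·(-1/2) + 113/234·1 = 1/2 ✓
b·c²: (-1331/55224)·576/121 + (-74/531)·1/4 + 113/234·1 = 1/3 ✓
b·Ac: (-74/531)·(-59/296) + 113/234·65/226 = 1/6 ✓
b·c³: (-1331/55224)·13824/1331 + (-74/531)·(-1/8) + 113/234·1 = 1/4 ✓
b·(c∘Ac): (-74/531)·59/592 + 113/234·65/226 = 1/8 ✓
b·Ac²: (-74/531)·(-177/407) + 113/234·117/2486 = 1/12 ✓
b·A²c: 113/234·39/452 = 1/24 ✓; 4 stages ⇒ order 4.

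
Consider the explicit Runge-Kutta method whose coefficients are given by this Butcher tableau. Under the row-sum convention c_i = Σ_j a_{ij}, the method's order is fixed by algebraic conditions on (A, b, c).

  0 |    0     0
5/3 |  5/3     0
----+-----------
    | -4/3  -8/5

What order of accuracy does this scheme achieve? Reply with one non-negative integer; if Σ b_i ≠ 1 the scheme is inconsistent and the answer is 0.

b = (-4/3, -8/5)
c = (0, 5/3)
Σ b_i: (-4/3)·1 + (-8/5)·1 = -44/15 ≠ 1 ⇒ order 0.

0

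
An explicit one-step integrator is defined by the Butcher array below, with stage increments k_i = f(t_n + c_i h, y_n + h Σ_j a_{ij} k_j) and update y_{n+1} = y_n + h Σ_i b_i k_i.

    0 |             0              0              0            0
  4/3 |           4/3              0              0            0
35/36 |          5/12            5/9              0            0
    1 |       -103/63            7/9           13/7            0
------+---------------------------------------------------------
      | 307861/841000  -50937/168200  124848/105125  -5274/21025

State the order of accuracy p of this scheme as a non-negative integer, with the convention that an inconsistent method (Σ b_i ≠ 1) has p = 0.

b = (307861/841000, -50937/168200, 124848/105125, -5274/21025)
c = (0, 4/3, 35/36, 1)
Ac = (0, 0, 20/27, 307/108)
Σ b_i: 307861/841000·1 + (-50937/168200)·1 + 124848/105125·1 + (-5274/21025)·1 = 1 ✓
b·c: (-50937/168200)·4/3 + 124848/105125·35/36 + (-5274/21025)·1 = 1/2 ✓
b·c²: (-50937/168200)·16/9 + 124848/105125·1225/1296 + (-5274/21025)·1 = 1/3 ✓
b·Ac: 124848/105125·20/27 + (-5274/21025)·307/108 = 1/6 ✓
b·c³: (-50937/168200)·64/27 + 124848/105125·42875/46656 + (-5274/21025)·1 = 278599/2270700 ≠ 1/4 ⇒ order 3.
b·(c∘Ac): 124848/105125·175/243 + (-5274/21025)·307/108 = 53827/378450 ≠ 1/8
b·Ac²: 124848/105125·80/81 + (-5274/21025)·4067/1296 = 116797/302760 ≠ 1/12
b·A²c: (-5274/21025)·260/189 = -30472/88305 ≠ 1/24

3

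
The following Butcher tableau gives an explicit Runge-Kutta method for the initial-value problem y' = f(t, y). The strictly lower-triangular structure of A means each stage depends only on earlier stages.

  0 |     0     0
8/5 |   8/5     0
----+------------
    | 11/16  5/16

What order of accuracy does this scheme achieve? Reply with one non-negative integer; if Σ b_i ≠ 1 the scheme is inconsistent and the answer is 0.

b = (11/16, 5/16)
c = (0, 8/5)
Σ b_i: 11/16·1 + 5/16·1 = 1 ✓
b·c: 5/16·8/5 = 1/2 ✓; 2 stages ⇒ order 2.

2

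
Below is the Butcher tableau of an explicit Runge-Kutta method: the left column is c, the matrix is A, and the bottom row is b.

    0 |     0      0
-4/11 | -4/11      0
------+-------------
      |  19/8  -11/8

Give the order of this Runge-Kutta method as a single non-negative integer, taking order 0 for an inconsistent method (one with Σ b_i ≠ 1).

b = (19/8, -11/8)
c = (0, -4/11)
Σ b_i: 19/8·1 + (-11/8)·1 = 1 ✓
b·c: (-11/8)·(-4/11) = 1/2 ✓; 2 stages ⇒ order 2.

2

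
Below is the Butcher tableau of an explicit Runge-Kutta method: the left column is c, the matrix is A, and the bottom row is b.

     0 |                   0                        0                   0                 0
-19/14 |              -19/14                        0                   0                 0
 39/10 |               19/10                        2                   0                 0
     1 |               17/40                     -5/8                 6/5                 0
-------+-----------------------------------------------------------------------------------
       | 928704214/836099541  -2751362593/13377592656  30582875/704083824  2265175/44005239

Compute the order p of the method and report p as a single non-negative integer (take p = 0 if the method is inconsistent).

3

b = (928704214/836099541, -2751362593/13377592656, 30582875/704083824, 2265175/44005239)
c = (0, -19/14, 39/10, 1)
Ac = (0, 0, -19/7, 15479/2800)
Σ b_i: 928704214/836099541·1 + (-2751362593/13377592656)·1 + 30582875/704083824·1 + 2265175/44005239·1 = 1 ✓
b·c: (-2751362593/13377592656)·(-19/14) + 30582875/704083824·39/10 + 2265175/44005239·1 = 1/2 ✓
b·c²: (-2751362593/13377592656)·361/196 + 30582875/704083824·1521/100 + 2265175/44005239·1 = 1/3 ✓
b·Ac: 30582875/704083824·(-19/7) + 2265175/44005239·15479/2800 = 1/6 ✓
b·c³: (-2751362593/13377592656)·(-6859/2744) + 30582875/704083824·59319/1000 + 2265175/44005239·1 = 860361049/273810376 ≠ 1/4 ⇒ order 3.
b·(c∘Ac): 30582875/704083824·(-741/70) + 2265175/44005239·15479/2800 = -1727370569/9857173536 ≠ 1/8
b·Ac²: 30582875/704083824·361/98 + 2265175/44005239·3351767/196000 = 305183369/293368260 ≠ 1/12
b·A²c: 2265175/44005239·(-114/35) = -17215330/102678891 ≠ 1/24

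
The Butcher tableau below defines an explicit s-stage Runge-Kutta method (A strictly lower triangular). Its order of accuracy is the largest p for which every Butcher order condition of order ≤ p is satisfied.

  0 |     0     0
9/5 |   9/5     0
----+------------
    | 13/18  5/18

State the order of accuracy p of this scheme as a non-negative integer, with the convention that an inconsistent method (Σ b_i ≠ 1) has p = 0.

b = (13/18, 5/18)
c = (0, 9/5)
Σ b_i: 13/18·1 + 5/18·1 = 1 ✓
b·c: 5/18·9/5 = 1/2 ✓; 2 stages ⇒ order 2.

2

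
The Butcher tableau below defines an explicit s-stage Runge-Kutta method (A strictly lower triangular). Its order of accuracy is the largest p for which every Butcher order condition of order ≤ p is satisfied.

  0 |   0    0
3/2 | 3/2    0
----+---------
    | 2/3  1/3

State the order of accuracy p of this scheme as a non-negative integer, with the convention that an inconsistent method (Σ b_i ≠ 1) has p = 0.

b = (2/3, 1/3)
c = (0, 3/2)
Σ b_i: 2/3·1 + 1/3·1 = 1 ✓
b·c: 1/3·3/2 = 1/2 ✓; 2 stages ⇒ order 2.

2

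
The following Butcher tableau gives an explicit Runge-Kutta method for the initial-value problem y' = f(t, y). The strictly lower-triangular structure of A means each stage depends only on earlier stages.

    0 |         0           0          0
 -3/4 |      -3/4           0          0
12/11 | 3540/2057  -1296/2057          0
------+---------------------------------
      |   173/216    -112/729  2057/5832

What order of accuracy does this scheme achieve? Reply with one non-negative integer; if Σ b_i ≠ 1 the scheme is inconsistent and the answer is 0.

b = (173/216, -112/729, 2057/5832)
c = (0, -3/4, 12/11)
Ac = (0, 0, 972/2057)
Σ b_i: 173/216·1 + (-112/729)·1 + 2057/5832·1 = 1 ✓
b·c: (-112/729)·(-3/4) + 2057/5832·12/11 = 1/2 ✓
b·c²: (-112/729)·9/16 + 2057/5832·144/121 = 1/3 ✓
b·Ac: 2057/5832·972/2057 = 1/6 ✓; 3 stages ⇒ order 3.

3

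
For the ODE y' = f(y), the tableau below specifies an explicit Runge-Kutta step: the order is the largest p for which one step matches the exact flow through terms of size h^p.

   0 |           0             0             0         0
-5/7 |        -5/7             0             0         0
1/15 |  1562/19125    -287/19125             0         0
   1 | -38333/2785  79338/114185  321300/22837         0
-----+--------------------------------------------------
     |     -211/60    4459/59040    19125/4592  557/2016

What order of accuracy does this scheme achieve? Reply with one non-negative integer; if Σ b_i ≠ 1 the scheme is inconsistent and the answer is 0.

4

b = (-211/60, 4459/59040, 19125/4592, 557/2016)
c = (0, -5/7, 1/15, 1)
Ac = (0, 0, 41/3825, 246/557)
Σ b_i: (-211/60)·1 + 4459/59040·1 + 19125/4592·1 + 557/2016·1 = 1 ✓
b·c: 4459/59040·(-5/7) + 19125/4592·1/15 + 557/2016·1 = 1/2 ✓
b·c²: 4459/59040·25/49 + 19125/4592·1/225 + 557/2016·1 = 1/3 ✓
b·Ac: 19125/4592·41/3825 + 557/2016·246/557 = 1/6 ✓
b·c³: 4459/59040·(-125/343) + 19125/4592·1/3375 + 557/2016·1 = 1/4 ✓
b·(c∘Ac): 19125/4592·41/57375 + 557/2016·246/557 = 1/8 ✓
b·Ac²: 19125/4592·(-41/5355) + 557/2016·1626/3899 = 1/12 ✓
b·A²c: 557/2016·84/557 = 1/24 ✓; 4 stages ⇒ order 4.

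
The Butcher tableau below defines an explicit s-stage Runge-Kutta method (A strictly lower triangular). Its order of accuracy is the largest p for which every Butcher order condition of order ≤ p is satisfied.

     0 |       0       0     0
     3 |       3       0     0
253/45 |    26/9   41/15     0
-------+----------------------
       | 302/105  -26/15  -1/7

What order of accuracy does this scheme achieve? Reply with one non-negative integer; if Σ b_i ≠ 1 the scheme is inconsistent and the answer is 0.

1

b = (302/105, -26/15, -1/7)
c = (0, 3, 253/45)
Ac = (0, 0, 41/5)
Σ b_i: 302/105·1 + (-26/15)·1 + (-1/7)·1 = 1 ✓
b·c: (-26/15)·3 + (-1/7)·253/45 = -1891/315 ≠ 1/2 ⇒ order 1.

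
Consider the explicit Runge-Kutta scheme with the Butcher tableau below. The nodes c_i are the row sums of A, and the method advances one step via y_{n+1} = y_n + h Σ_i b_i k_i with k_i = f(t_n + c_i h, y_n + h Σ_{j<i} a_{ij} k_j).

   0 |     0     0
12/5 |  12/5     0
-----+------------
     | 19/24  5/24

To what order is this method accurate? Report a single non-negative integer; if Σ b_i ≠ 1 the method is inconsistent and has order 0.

b = (19/24, 5/24)
c = (0, 12/5)
Σ b_i: 19/24·1 + 5/24·1 = 1 ✓
b·c: 5/24·12/5 = 1/2 ✓; 2 stages ⇒ order 2.

2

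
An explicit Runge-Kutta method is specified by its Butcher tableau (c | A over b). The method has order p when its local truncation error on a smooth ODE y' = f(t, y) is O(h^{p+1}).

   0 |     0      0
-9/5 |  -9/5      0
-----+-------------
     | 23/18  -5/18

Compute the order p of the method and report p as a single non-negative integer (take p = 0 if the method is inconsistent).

2

b = (23/18, -5/18)
c = (0, -9/5)
Σ b_i: 23/18·1 + (-5/18)·1 = 1 ✓
b·c: (-5/18)·(-9/5) = 1/2 ✓; 2 stages ⇒ order 2.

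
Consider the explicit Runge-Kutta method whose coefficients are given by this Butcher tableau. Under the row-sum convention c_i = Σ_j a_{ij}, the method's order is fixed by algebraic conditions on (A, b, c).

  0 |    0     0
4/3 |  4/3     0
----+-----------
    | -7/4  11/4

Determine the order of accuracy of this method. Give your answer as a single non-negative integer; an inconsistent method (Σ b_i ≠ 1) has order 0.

b = (-7/4, 11/4)
c = (0, 4/3)
Σ b_i: (-7/4)·1 + 11/4·1 = 1 ✓
b·c: 11/4·4/3 = 11/3 ≠ 1/2 ⇒ order 1.

1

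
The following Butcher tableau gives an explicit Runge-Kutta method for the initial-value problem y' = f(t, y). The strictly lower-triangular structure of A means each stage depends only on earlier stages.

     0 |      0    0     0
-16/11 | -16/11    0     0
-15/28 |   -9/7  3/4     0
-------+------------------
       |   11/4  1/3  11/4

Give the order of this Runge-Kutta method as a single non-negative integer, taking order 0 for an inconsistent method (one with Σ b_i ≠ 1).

0

b = (11/4, 1/3, 11/4)
c = (0, -16/11, -15/28)
Ac = (0, 0, -12/11)
Σ b_i: 11/4·1 + 1/3·1 + 11/4·1 = 35/6 ≠ 1 ⇒ order 0.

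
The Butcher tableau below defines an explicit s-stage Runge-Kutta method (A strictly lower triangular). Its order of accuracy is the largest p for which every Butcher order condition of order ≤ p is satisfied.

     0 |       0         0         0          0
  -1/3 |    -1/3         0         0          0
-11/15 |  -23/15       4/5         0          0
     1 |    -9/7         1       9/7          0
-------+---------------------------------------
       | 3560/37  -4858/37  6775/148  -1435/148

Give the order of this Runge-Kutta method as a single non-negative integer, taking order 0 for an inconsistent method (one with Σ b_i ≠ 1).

3

b = (3560/37, -4858/37, 6775/148, -1435/148)
c = (0, -1/3, -11/15, 1)
Ac = (0, 0, -4/15, -134/105)
Σ b_i: 3560/37·1 + (-4858/37)·1 + 6775/148·1 + (-1435/148)·1 = 1 ✓
b·c: (-4858/37)·(-1/3) + 6775/148·(-11/15) + (-1435/148)·1 = 1/2 ✓
b·c²: (-4858/37)·1/9 + 6775/148·121/225 + (-1435/148)·1 = 1/3 ✓
b·Ac: 6775/148·(-4/15) + (-1435/148)·(-134/105) = 1/6 ✓
b·c³: (-4858/37)·(-1/27) + 6775/148·(-1331/3375) + (-1435/148)·1 = -76211/3330 ≠ 1/4 ⇒ order 3.
b·(c∘Ac): 6775/148·44/225 + (-1435/148)·(-134/105) = 14203/666 ≠ 1/8
b·Ac²: 6775/148·4/45 + (-1435/148)·1264/1575 = -6181/1665 ≠ 1/12
b·A²c: (-1435/148)·(-12/35) = 123/37 ≠ 1/24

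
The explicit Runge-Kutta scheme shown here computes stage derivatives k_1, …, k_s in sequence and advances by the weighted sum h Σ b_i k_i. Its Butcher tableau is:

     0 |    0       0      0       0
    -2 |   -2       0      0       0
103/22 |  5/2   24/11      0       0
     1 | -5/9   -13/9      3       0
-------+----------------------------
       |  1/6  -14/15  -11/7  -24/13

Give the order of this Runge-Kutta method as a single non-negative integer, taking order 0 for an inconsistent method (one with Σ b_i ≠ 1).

b = (1/6, -14/15, -11/7, -24/13)
c = (0, -2, 103/22, 1)
Ac = (0, 0, -48/11, 3353/198)
Σ b_i: 1/6·1 + (-14/15)·1 + (-11/7)·1 + (-24/13)·1 = -11423/2730 ≠ 1 ⇒ order 0.

0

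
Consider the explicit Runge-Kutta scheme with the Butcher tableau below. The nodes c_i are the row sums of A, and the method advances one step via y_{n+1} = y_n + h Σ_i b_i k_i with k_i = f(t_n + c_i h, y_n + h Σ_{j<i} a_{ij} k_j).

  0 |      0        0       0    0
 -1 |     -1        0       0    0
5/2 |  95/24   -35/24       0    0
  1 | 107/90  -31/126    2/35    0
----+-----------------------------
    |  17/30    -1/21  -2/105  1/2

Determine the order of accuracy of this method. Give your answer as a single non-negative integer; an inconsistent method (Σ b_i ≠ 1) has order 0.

b = (17/30, -1/21, -2/105, 1/2)
c = (0, -1, 5/2, 1)
Ac = (0, 0, 35/24, 7/18)
Σ b_i: 17/30·1 + (-1/21)·1 + (-2/105)·1 + 1/2·1 = 1 ✓
b·c: (-1/21)·(-1) + (-2/105)·5/2 + 1/2·1 = 1/2 ✓
b·c²: (-1/21)·1 + (-2/105)·25/4 + 1/2·1 = 1/3 ✓
b·Ac: (-2/105)·35/24 + 1/2·7/18 = 1/6 ✓
b·c³: (-1/21)·(-1) + (-2/105)·125/8 + 1/2·1 = 1/4 ✓
b·(c∘Ac): (-2/105)·175/48 + 1/2·7/18 = 1/8 ✓
b·Ac²: (-2/105)·(-35/24) + 1/2·1/9 = 1/12 ✓
b·A²c: 1/2·1/12 = 1/24 ✓; 4 stages ⇒ order 4.

4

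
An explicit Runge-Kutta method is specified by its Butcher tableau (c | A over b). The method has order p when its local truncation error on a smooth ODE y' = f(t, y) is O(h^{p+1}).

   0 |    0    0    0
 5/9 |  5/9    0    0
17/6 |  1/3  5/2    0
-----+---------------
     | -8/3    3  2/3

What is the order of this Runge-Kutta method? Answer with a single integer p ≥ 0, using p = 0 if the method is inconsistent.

1

b = (-8/3, 3, 2/3)
c = (0, 5/9, 17/6)
Ac = (0, 0, 25/18)
Σ b_i: (-8/3)·1 + 3·1 + 2/3·1 = 1 ✓
b·c: 3·5/9 + 2/3·17/6 = 32/9 ≠ 1/2 ⇒ order 1.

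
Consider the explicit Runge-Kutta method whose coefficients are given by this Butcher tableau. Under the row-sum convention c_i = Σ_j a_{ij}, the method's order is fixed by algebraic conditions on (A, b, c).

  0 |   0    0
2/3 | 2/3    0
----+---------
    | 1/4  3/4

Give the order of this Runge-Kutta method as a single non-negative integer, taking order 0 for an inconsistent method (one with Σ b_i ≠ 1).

2

b = (1/4, 3/4)
c = (0, 2/3)
Σ b_i: 1/4·1 + 3/4·1 = 1 ✓
b·c: 3/4·2/3 = 1/2 ✓; 2 stages ⇒ order 2.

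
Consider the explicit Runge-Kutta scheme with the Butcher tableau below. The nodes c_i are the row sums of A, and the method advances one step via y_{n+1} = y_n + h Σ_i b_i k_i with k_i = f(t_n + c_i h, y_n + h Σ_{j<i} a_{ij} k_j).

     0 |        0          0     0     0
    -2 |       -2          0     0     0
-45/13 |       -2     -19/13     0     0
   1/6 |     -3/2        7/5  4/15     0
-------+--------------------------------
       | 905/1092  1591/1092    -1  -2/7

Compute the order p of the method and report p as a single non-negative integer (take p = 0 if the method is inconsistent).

2

b = (905/1092, 1591/1092, -1, -2/7)
c = (0, -2, -45/13, 1/6)
Ac = (0, 0, 38/13, -242/65)
Σ b_i: 905/1092·1 + 1591/1092·1 + (-1)·1 + (-2/7)·1 = 1 ✓
b·c: 1591/1092·(-2) + (-1)·(-45/13) + (-2/7)·1/6 = 1/2 ✓
b·c²: 1591/1092·4 + (-1)·2025/169 + (-2/7)·1/36 = -131221/21294 ≠ 1/3 ⇒ order 2.
b·Ac: (-1)·38/13 + (-2/7)·(-242/65) = -846/455 ≠ 1/6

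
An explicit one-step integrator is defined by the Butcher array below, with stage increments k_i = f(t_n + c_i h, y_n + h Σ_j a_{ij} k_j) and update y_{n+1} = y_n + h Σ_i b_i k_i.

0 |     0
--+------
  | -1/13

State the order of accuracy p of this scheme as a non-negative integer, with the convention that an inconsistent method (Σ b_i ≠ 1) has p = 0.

0

b = (-1/13)
c = (0)
Σ b_i: (-1/13)·1 = -1/13 ≠ 1 ⇒ order 0.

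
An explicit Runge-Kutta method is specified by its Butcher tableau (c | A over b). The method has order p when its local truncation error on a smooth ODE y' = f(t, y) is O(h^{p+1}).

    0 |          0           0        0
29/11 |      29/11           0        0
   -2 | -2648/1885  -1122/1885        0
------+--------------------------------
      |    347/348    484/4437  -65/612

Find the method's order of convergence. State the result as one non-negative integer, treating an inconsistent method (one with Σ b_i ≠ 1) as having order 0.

3

b = (347/348, 484/4437, -65/612)
c = (0, 29/11, -2)
Ac = (0, 0, -102/65)
Σ b_i: 347/348·1 + 484/4437·1 + (-65/612)·1 = 1 ✓
b·c: 484/4437·29/11 + (-65/612)·(-2) = 1/2 ✓
b·c²: 484/4437·841/121 + (-65/612)·4 = 1/3 ✓
b·Ac: (-65/612)·(-102/65) = 1/6 ✓; 3 stages ⇒ order 3.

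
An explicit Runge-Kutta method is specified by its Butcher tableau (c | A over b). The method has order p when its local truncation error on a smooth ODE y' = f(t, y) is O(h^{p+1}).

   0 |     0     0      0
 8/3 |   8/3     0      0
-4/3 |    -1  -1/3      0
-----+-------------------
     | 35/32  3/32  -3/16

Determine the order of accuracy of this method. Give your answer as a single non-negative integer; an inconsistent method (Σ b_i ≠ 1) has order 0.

b = (35/32, 3/32, -3/16)
c = (0, 8/3, -4/3)
Ac = (0, 0, -8/9)
Σ b_i: 35/32·1 + 3/32·1 + (-3/16)·1 = 1 ✓
b·c: 3/32·8/3 + (-3/16)·(-4/3) = 1/2 ✓
b·c²: 3/32·64/9 + (-3/16)·16/9 = 1/3 ✓
b·Ac: (-3/16)·(-8/9) = 1/6 ✓; 3 stages ⇒ order 3.

3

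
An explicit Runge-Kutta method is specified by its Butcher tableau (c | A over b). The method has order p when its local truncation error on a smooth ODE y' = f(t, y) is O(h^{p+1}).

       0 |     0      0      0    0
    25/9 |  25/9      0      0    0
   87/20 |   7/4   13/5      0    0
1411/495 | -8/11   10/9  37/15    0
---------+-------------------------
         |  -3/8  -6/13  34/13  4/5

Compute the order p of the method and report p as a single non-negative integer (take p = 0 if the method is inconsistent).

b = (-3/8, -6/13, 34/13, 4/5)
c = (0, 25/9, 87/20, 1411/495)
Ac = (0, 0, 65/9, 111913/8100)
Σ b_i: (-3/8)·1 + (-6/13)·1 + 34/13·1 + 4/5·1 = 1341/520 ≠ 1 ⇒ order 0.

0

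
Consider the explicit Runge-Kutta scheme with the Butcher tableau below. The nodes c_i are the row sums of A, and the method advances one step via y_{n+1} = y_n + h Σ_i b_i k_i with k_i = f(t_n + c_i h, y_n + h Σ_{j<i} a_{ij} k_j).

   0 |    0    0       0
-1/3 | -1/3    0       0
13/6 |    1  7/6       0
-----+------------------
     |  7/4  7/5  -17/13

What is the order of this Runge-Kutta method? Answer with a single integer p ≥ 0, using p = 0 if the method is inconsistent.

b = (7/4, 7/5, -17/13)
c = (0, -1/3, 13/6)
Ac = (0, 0, -7/18)
Σ b_i: 7/4·1 + 7/5·1 + (-17/13)·1 = 479/260 ≠ 1 ⇒ order 0.

0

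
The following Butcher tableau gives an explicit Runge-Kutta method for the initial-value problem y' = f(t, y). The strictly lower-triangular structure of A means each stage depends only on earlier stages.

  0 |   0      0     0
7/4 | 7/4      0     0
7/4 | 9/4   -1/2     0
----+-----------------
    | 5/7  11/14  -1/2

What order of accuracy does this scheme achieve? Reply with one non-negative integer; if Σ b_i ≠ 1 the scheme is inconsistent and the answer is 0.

b = (5/7, 11/14, -1/2)
c = (0, 7/4, 7/4)
Ac = (0, 0, -7/8)
Σ b_i: 5/7·1 + 11/14·1 + (-1/2)·1 = 1 ✓
b·c: 11/14·7/4 + (-1/2)·7/4 = 1/2 ✓
b·c²: 11/14·49/16 + (-1/2)·49/16 = 7/8 ≠ 1/3 ⇒ order 2.
b·Ac: (-1/2)·(-7/8) = 7/16 ≠ 1/6

2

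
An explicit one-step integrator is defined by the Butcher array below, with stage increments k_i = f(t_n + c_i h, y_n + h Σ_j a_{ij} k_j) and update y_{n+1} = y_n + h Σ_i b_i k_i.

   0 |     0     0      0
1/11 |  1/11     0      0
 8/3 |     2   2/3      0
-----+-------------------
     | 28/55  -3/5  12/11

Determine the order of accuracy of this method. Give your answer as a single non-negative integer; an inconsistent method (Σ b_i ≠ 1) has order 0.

b = (28/55, -3/5, 12/11)
c = (0, 1/11, 8/3)
Ac = (0, 0, 2/33)
Σ b_i: 28/55·1 + (-3/5)·1 + 12/11·1 = 1 ✓
b·c: (-3/5)·1/11 + 12/11·8/3 = 157/55 ≠ 1/2 ⇒ order 1.

1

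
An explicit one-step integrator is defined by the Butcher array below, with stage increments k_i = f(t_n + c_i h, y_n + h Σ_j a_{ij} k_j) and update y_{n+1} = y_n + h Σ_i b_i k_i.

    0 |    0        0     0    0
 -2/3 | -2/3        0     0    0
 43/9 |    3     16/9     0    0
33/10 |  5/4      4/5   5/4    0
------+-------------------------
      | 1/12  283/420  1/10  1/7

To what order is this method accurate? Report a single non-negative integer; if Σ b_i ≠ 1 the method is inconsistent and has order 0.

b = (1/12, 283/420, 1/10, 1/7)
c = (0, -2/3, 43/9, 33/10)
Ac = (0, 0, -32/27, 979/180)
Σ b_i: 1/12·1 + 283/420·1 + 1/10·1 + 1/7·1 = 1 ✓
b·c: 283/420·(-2/3) + 1/10·43/9 + 1/7·33/10 = 1/2 ✓
b·c²: 283/420·4/9 + 1/10·1849/81 + 1/7·1089/100 = 33517/8100 ≠ 1/3 ⇒ order 2.
b·Ac: 1/10·(-32/27) + 1/7·979/180 = 2489/3780 ≠ 1/6

2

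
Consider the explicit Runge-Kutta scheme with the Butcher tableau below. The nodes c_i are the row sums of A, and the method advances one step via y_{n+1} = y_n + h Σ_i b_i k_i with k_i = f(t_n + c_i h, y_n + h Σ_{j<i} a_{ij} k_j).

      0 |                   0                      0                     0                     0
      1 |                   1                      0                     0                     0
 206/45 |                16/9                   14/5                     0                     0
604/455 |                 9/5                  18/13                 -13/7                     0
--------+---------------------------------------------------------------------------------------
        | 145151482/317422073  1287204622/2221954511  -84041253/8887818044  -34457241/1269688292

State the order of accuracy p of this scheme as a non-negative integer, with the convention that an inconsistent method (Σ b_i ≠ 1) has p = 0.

b = (145151482/317422073, 1287204622/2221954511, -84041253/8887818044, -34457241/1269688292)
c = (0, 1, 206/45, 604/455)
Ac = (0, 0, 14/5, -29144/4095)
Σ b_i: 145151482/317422073·1 + 1287204622/2221954511·1 + (-84041253/8887818044)·1 + (-34457241/1269688292)·1 = 1 ✓
b·c: 1287204622/2221954511·1 + (-84041253/8887818044)·206/45 + (-34457241/1269688292)·604/455 = 1/2 ✓
b·c²: 1287204622/2221954511·1 + (-84041253/8887818044)·42436/2025 + (-34457241/1269688292)·364816/207025 = 1/3 ✓
b·Ac: (-84041253/8887818044)·14/5 + (-34457241/1269688292)·(-29144/4095) = 1/6 ✓
b·c³: 1287204622/2221954511·1 + (-84041253/8887818044)·8741816/91125 + (-34457241/1269688292)·220348864/94196375 = -7629132451216/19497650834025 ≠ 1/4 ⇒ order 3.
b·(c∘Ac): (-84041253/8887818044)·2884/225 + (-34457241/1269688292)·(-17602976/1863225) = 128736623/952266219 ≠ 1/8
b·Ac²: (-84041253/8887818044)·14/5 + (-34457241/1269688292)·(-6916534/184275) = 212573258392/214259899275 ≠ 1/12
b·A²c: (-34457241/1269688292)·(-26/5) = 447944133/3174220730 ≠ 1/24

3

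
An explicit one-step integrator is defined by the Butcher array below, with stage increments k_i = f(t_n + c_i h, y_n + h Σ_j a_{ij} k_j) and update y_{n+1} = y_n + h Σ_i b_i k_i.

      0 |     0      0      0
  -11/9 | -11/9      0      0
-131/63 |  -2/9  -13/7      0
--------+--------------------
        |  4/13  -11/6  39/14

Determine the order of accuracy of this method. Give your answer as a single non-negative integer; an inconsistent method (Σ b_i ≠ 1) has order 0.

0

b = (4/13, -11/6, 39/14)
c = (0, -11/9, -131/63)
Ac = (0, 0, 143/63)
Σ b_i: 4/13·1 + (-11/6)·1 + 39/14·1 = 344/273 ≠ 1 ⇒ order 0.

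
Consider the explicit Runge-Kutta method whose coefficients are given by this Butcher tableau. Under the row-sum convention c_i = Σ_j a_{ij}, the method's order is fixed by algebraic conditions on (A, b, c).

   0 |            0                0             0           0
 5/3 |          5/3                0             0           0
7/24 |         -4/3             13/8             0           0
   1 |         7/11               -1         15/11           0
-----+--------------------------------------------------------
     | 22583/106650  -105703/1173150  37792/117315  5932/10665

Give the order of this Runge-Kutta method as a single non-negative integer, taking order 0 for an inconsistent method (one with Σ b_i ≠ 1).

3

b = (22583/106650, -105703/1173150, 37792/117315, 5932/10665)
c = (0, 5/3, 7/24, 1)
Ac = (0, 0, 65/24, -335/264)
Σ b_i: 22583/106650·1 + (-105703/1173150)·1 + 37792/117315·1 + 5932/10665·1 = 1 ✓
b·c: (-105703/1173150)·5/3 + 37792/117315·7/24 + 5932/10665·1 = 1/2 ✓
b·c²: (-105703/1173150)·25/9 + 37792/117315·49/576 + 5932/10665·1 = 1/3 ✓
b·Ac: 37792/117315·65/24 + 5932/10665·(-335/264) = 1/6 ✓
b·c³: (-105703/1173150)·125/27 + 37792/117315·343/13824 + 5932/10665·1 = 225859/1535760 ≠ 1/4 ⇒ order 3.
b·(c∘Ac): 37792/117315·455/576 + 5932/10665·(-335/264) = -95306/211167 ≠ 1/8
b·Ac²: 37792/117315·325/72 + 5932/10665·(-16865/6336) = -901/34128 ≠ 1/12
b·A²c: 5932/10665·325/88 = 96395/46926 ≠ 1/24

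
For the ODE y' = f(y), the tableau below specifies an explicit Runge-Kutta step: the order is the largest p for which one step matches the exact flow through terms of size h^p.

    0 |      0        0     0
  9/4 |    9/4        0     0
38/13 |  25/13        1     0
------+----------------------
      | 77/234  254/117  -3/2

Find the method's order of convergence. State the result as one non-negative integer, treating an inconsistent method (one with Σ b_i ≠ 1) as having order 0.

b = (77/234, 254/117, -3/2)
c = (0, 9/4, 38/13)
Ac = (0, 0, 9/4)
Σ b_i: 77/234·1 + 254/117·1 + (-3/2)·1 = 1 ✓
b·c: 254/117·9/4 + (-3/2)·38/13 = 1/2 ✓
b·c²: 254/117·81/16 + (-3/2)·1444/169 = -2469/1352 ≠ 1/3 ⇒ order 2.
b·Ac: (-3/2)·9/4 = -27/8 ≠ 1/6

2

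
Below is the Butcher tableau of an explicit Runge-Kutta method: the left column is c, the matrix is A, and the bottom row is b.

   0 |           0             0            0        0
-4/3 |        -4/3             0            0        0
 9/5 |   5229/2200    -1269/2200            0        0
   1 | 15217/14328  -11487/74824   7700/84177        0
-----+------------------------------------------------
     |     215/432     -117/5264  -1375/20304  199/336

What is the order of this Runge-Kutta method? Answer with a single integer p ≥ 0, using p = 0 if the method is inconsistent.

4

b = (215/432, -117/5264, -1375/20304, 199/336)
c = (0, -4/3, 9/5, 1)
Ac = (0, 0, 423/550, 147/398)
Σ b_i: 215/432·1 + (-117/5264)·1 + (-1375/20304)·1 + 199/336·1 = 1 ✓
b·c: (-117/5264)·(-4/3) + (-1375/20304)·9/5 + 199/336·1 = 1/2 ✓
b·c²: (-117/5264)·16/9 + (-1375/20304)·81/25 + 199/336·1 = 1/3 ✓
b·Ac: (-1375/20304)·423/550 + 199/336·147/398 = 1/6 ✓
b·c³: (-117/5264)·(-64/27) + (-1375/20304)·729/125 + 199/336·1 = 1/4 ✓
b·(c∘Ac): (-1375/20304)·3807/2750 + 199/336·147/398 = 1/8 ✓
b·Ac²: (-1375/20304)·(-282/275) + 199/336·14/597 = 1/12 ✓
b·A²c: 199/336·14/199 = 1/24 ✓; 4 stages ⇒ order 4.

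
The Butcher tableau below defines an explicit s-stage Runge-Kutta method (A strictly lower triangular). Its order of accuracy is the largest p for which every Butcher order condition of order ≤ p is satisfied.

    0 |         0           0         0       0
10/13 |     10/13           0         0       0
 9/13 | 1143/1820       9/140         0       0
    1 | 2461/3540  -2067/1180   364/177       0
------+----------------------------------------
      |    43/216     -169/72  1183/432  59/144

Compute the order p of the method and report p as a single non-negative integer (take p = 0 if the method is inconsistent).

4

b = (43/216, -169/72, 1183/432, 59/144)
c = (0, 10/13, 9/13, 1)
Ac = (0, 0, 9/182, 9/118)
Σ b_i: 43/216·1 + (-169/72)·1 + 1183/432·1 + 59/144·1 = 1 ✓
b·c: (-169/72)·10/13 + 1183/432·9/13 + 59/144·1 = 1/2 ✓
b·c²: (-169/72)·100/169 + 1183/432·81/169 + 59/144·1 = 1/3 ✓
b·Ac: 1183/432·9/182 + 59/144·9/118 = 1/6 ✓
b·c³: (-169/72)·1000/2197 + 1183/432·729/2197 + 59/144·1 = 1/4 ✓
b·(c∘Ac): 1183/432·81/2366 + 59/144·9/118 = 1/8 ✓
b·Ac²: 1183/432·45/1183 + 59/144·(-3/59) = 1/12 ✓
b·A²c: 59/144·6/59 = 1/24 ✓; 4 stages ⇒ order 4.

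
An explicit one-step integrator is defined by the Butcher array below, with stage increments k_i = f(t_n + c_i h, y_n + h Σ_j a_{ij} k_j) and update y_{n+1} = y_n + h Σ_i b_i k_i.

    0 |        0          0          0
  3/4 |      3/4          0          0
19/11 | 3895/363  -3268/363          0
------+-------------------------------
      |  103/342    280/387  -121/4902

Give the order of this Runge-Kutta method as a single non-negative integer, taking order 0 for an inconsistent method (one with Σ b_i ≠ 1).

b = (103/342, 280/387, -121/4902)
c = (0, 3/4, 19/11)
Ac = (0, 0, -817/121)
Σ b_i: 103/342·1 + 280/387·1 + (-121/4902)·1 = 1 ✓
b·c: 280/387·3/4 + (-121/4902)·19/11 = 1/2 ✓
b·c²: 280/387·9/16 + (-121/4902)·361/121 = 1/3 ✓
b·Ac: (-121/4902)·(-817/121) = 1/6 ✓; 3 stages ⇒ order 3.

3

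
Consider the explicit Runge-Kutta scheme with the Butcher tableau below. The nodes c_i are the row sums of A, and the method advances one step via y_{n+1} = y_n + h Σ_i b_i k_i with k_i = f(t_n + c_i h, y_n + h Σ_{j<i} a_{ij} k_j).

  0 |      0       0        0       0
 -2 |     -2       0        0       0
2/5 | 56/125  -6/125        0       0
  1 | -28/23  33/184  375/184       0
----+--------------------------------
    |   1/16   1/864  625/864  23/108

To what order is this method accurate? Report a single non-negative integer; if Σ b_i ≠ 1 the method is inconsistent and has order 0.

4

b = (1/16, 1/864, 625/864, 23/108)
c = (0, -2, 2/5, 1)
Ac = (0, 0, 12/125, 21/46)
Σ b_i: 1/16·1 + 1/864·1 + 625/864·1 + 23/108·1 = 1 ✓
b·c: 1/864·(-2) + 625/864·2/5 + 23/108·1 = 1/2 ✓
b·c²: 1/864·4 + 625/864·4/25 + 23/108·1 = 1/3 ✓
b·Ac: 625/864·12/125 + 23/108·21/46 = 1/6 ✓
b·c³: 1/864·(-8) + 625/864·8/125 + 23/108·1 = 1/4 ✓
b·(c∘Ac): 625/864·24/625 + 23/108·21/46 = 1/8 ✓
b·Ac²: 625/864·(-24/125) + 23/108·24/23 = 1/12 ✓
b·A²c: 23/108·9/46 = 1/24 ✓; 4 stages ⇒ order 4.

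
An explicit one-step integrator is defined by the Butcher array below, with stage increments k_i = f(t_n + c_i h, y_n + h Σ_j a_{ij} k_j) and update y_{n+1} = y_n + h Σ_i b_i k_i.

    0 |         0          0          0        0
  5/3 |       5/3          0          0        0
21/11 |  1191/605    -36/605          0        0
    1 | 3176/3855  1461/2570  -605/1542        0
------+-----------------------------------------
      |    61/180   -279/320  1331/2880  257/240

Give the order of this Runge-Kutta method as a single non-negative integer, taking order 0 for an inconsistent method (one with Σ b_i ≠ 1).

4

b = (61/180, -279/320, 1331/2880, 257/240)
c = (0, 5/3, 21/11, 1)
Ac = (0, 0, -12/121, 51/257)
Σ b_i: 61/180·1 + (-279/320)·1 + 1331/2880·1 + 257/240·1 = 1 ✓
b·c: (-279/320)·5/3 + 1331/2880·21/11 + 257/240·1 = 1/2 ✓
b·c²: (-279/320)·25/9 + 1331/2880·441/121 + 257/240·1 = 1/3 ✓
b·Ac: 1331/2880·(-12/121) + 257/240·51/257 = 1/6 ✓
b·c³: (-279/320)·125/27 + 1331/2880·9261/1331 + 257/240·1 = 1/4 ✓
b·(c∘Ac): 1331/2880·(-252/1331) + 257/240·51/257 = 1/8 ✓
b·Ac²: 1331/2880·(-20/121) + 257/240·115/771 = 1/12 ✓
b·A²c: 257/240·10/257 = 1/24 ✓; 4 stages ⇒ order 4.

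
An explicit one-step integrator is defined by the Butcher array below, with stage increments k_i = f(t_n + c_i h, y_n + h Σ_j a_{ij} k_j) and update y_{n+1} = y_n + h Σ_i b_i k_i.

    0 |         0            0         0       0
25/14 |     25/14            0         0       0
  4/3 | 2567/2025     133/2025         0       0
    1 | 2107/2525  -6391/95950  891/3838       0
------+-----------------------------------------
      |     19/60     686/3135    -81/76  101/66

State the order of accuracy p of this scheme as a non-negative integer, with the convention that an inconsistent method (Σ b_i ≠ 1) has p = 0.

b = (19/60, 686/3135, -81/76, 101/66)
c = (0, 25/14, 4/3, 1)
Ac = (0, 0, 19/162, 77/404)
Σ b_i: 19/60·1 + 686/3135·1 + (-81/76)·1 + 101/66·1 = 1 ✓
b·c: 686/3135·25/14 + (-81/76)·4/3 + 101/66·1 = 1/2 ✓
b·c²: 686/3135·625/196 + (-81/76)·16/9 + 101/66·1 = 1/3 ✓
b·Ac: (-81/76)·19/162 + 101/66·77/404 = 1/6 ✓
b·c³: 686/3135·15625/2744 + (-81/76)·64/27 + 101/66·1 = 1/4 ✓
b·(c∘Ac): (-81/76)·38/243 + 101/66·77/404 = 1/8 ✓
b·Ac²: (-81/76)·475/2268 + 101/66·1133/5656 = 1/12 ✓
b·A²c: 101/66·11/404 = 1/24 ✓; 4 stages ⇒ order 4.

4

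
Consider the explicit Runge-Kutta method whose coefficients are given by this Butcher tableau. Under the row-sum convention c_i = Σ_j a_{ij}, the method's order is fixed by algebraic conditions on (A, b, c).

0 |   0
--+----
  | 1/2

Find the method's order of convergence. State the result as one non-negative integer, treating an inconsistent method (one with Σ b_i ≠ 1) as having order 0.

0

b = (1/2)
c = (0)
Σ b_i: 1/2·1 = 1/2 ≠ 1 ⇒ order 0.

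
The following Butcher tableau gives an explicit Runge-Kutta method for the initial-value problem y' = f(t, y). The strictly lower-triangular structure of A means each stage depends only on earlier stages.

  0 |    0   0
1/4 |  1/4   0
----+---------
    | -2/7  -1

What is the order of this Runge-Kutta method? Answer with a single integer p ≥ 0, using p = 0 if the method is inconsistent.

b = (-2/7, -1)
c = (0, 1/4)
Σ b_i: (-2/7)·1 + (-1)·1 = -9/7 ≠ 1 ⇒ order 0.

0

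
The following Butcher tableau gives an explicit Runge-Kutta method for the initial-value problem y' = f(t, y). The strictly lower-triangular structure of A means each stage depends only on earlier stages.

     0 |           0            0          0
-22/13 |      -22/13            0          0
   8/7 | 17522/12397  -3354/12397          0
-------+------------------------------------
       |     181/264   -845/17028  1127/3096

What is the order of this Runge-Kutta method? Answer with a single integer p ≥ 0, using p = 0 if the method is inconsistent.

3

b = (181/264, -845/17028, 1127/3096)
c = (0, -22/13, 8/7)
Ac = (0, 0, 516/1127)
Σ b_i: 181/264·1 + (-845/17028)·1 + 1127/3096·1 = 1 ✓
b·c: (-845/17028)·(-22/13) + 1127/3096·8/7 = 1/2 ✓
b·c²: (-845/17028)·484/169 + 1127/3096·64/49 = 1/3 ✓
b·Ac: 1127/3096·516/1127 = 1/6 ✓; 3 stages ⇒ order 3.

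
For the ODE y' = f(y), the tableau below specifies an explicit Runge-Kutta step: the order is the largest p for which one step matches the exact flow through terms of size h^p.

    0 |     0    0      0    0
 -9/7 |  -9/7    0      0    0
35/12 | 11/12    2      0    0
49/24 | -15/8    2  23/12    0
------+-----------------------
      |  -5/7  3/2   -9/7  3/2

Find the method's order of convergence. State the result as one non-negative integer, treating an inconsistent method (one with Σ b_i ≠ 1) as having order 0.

1

b = (-5/7, 3/2, -9/7, 3/2)
c = (0, -9/7, 35/12, 49/24)
Ac = (0, 0, -18/7, 3043/1008)
Σ b_i: (-5/7)·1 + 3/2·1 + (-9/7)·1 + 3/2·1 = 1 ✓
b·c: 3/2·(-9/7) + (-9/7)·35/12 + 3/2·49/24 = -293/112 ≠ 1/2 ⇒ order 1.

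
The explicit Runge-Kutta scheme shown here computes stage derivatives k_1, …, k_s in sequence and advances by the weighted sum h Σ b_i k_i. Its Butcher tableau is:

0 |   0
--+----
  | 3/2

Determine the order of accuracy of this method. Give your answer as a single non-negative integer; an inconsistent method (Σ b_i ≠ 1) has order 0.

b = (3/2)
c = (0)
Σ b_i: 3/2·1 = 3/2 ≠ 1 ⇒ order 0.

0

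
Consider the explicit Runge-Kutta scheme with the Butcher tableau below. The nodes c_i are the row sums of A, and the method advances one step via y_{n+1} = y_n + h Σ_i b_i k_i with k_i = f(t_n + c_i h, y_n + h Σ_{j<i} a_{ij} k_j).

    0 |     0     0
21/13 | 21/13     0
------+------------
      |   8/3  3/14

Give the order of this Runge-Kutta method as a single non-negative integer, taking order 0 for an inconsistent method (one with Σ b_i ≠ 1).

0

b = (8/3, 3/14)
c = (0, 21/13)
Σ b_i: 8/3·1 + 3/14·1 = 121/42 ≠ 1 ⇒ order 0.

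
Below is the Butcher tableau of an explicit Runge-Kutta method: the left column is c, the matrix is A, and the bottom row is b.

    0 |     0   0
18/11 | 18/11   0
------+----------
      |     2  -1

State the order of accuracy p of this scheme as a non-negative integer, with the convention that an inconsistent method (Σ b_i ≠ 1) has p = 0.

b = (2, -1)
c = (0, 18/11)
Σ b_i: 2·1 + (-1)·1 = 1 ✓
b·c: (-1)·18/11 = -18/11 ≠ 1/2 ⇒ order 1.

1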